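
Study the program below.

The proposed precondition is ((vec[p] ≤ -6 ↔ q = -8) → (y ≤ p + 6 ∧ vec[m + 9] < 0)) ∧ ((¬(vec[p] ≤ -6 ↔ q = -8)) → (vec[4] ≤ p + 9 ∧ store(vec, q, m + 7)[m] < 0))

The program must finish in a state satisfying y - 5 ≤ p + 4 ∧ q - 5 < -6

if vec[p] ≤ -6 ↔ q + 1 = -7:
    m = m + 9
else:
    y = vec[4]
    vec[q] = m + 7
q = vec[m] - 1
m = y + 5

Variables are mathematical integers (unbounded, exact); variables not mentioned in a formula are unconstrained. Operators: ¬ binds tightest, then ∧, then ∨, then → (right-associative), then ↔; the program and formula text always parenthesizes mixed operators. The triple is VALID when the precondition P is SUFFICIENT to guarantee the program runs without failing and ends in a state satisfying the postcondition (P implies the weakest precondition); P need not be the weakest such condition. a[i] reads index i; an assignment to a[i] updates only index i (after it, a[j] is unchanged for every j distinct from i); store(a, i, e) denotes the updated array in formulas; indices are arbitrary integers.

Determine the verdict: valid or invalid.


Working backward. After the program, the postcondition y - 5 ≤ p + 4 ∧ q - 5 < -6 must hold; in canonical form it is y ≤ p + 9 ∧ q < -1.
Before m := y + 5: y ≤ p + 9 ∧ q < -1
Before q := vec[m] - 1: y ≤ p + 9 ∧ vec[m] < 0
Then branch requires y ≤ p + 9 ∧ vec[m + 9] < 0; else branch requires vec[4] ≤ p + 9 ∧ store(vec, q, m + 7)[m] < 0.
Before the if: ((vec[p] ≤ -6 ↔ q = -8) → (y ≤ p + 9 ∧ vec[m + 9] < 0)) ∧ ((¬(vec[p] ≤ -6 ↔ q = -8)) → (vec[4] ≤ p + 9 ∧ store(vec, q, m + 7)[m] < 0))
The weakest precondition is ((vec[p] ≤ -6 ↔ q = -8) → (y ≤ p + 9 ∧ vec[m + 9] < 0)) ∧ ((¬(vec[p] ≤ -6 ↔ q = -8)) → (vec[4] ≤ p + 9 ∧ store(vec, q, m + 7)[m] < 0)).
Check whether ((vec[p] ≤ -6 ↔ q = -8) → (y ≤ p + 6 ∧ vec[m + 9] < 0)) ∧ ((¬(vec[p] ≤ -6 ↔ q = -8)) → (vec[4] ≤ p + 9 ∧ store(vec, q, m + 7)[m] < 0)) implies it.
Every state satisfying the precondition satisfies the weakest precondition: the implication holds.
Answer: valid


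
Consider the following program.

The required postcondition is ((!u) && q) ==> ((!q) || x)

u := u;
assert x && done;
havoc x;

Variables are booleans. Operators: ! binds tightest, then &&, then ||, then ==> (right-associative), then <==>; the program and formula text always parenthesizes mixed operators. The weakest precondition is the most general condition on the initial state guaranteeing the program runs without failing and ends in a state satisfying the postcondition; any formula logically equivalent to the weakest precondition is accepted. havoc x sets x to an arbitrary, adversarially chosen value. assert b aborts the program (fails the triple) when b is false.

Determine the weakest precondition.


Working backward. After the program, ((!u) && q) ==> ((!q) || x) must hold.
Before havoc x: ((!u) && q) ==> (!q)
Before assert x && done: x && done && (((!u) && q) ==> (!q))
Before u := u: x && done && (((!u) && q) ==> (!q))
Answer: WP = x && done && (((!u) && q) ==> (!q))


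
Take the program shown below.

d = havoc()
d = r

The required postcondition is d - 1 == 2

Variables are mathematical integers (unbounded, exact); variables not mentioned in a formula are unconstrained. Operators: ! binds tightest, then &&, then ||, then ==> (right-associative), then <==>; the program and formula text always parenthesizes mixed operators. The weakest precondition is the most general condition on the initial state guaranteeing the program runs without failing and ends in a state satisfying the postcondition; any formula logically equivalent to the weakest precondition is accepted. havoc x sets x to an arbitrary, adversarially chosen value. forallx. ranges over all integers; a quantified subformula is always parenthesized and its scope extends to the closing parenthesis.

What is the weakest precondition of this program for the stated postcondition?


Working backward. After the program, the postcondition d - 1 == 2 must hold; in canonical form it is d == 3.
Before d := r: r == 3
Before havoc d: r == 3
Answer: WP = r == 3


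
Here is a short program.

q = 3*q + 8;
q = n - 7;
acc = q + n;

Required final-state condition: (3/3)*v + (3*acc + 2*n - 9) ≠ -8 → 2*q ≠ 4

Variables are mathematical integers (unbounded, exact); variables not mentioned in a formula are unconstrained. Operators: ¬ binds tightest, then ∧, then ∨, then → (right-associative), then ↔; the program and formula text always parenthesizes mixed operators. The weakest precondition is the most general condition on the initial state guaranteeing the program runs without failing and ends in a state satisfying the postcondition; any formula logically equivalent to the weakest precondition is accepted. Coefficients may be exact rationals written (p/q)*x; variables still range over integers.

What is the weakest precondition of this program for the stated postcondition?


Working backward. After the program, the postcondition (3/3)*v + (3*acc + 2*n - 9) ≠ -8 → 2*q ≠ 4 must hold; in canonical form it is 3*acc + 2*n + v ≠ 1 → 2*q ≠ 4.
Before acc := q + n: 5*n + 3*q + v ≠ 1 → 2*q ≠ 4
Before q := n - 7: 8*n + v ≠ 22 → 2*n ≠ 18
Before q := 3*q + 8: 8*n + v ≠ 22 → 2*n ≠ 18
Answer: WP = 8*n + v ≠ 22 → 2*n ≠ 18


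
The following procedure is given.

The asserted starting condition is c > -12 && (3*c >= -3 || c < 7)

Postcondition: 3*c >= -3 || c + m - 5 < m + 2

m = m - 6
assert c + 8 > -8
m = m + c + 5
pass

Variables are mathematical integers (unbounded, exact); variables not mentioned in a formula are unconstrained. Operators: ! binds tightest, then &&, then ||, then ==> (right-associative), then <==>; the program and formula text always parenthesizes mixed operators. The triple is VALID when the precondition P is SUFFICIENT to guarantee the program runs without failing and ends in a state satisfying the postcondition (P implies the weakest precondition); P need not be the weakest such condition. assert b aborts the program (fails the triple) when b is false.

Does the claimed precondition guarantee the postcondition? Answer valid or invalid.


Working backward. After the program, the postcondition 3*c >= -3 || c + m - 5 < m + 2 must hold; in canonical form it is 3*c >= -3 || c < 7.
Before skip: 3*c >= -3 || c < 7
Before m := m + c + 5: 3*c >= -3 || c < 7
Before assert c + 8 > -8: c > -16 && (3*c >= -3 || c < 7)
Before m := m - 6: c > -16 && (3*c >= -3 || c < 7)
The weakest precondition is c > -16 && (3*c >= -3 || c < 7).
Check whether c > -12 && (3*c >= -3 || c < 7) implies it.
Every state satisfying the precondition satisfies the weakest precondition: the implication holds.
Answer: valid


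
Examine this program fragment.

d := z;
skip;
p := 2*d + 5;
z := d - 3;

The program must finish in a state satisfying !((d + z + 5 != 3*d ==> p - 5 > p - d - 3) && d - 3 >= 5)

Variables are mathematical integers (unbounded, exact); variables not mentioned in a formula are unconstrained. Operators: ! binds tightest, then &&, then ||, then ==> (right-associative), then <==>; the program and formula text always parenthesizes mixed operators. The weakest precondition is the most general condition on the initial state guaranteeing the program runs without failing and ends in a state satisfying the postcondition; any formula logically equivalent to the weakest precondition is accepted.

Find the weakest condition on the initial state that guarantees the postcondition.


Working backward. After the program, the postcondition !((d + z + 5 != 3*d ==> p - 5 > p - d - 3) && d - 3 >= 5) must hold; in canonical form it is !((z != 2*d - 5 ==> d > 2) && d >= 8).
Before z := d - 3: !((d != 2 ==> d > 2) && d >= 8)
Before p := 2*d + 5: !((d != 2 ==> d > 2) && d >= 8)
Before skip: !((d != 2 ==> d > 2) && d >= 8)
Before d := z: !((z != 2 ==> z > 2) && z >= 8)
Answer: WP = !((z != 2 ==> z > 2) && z >= 8)


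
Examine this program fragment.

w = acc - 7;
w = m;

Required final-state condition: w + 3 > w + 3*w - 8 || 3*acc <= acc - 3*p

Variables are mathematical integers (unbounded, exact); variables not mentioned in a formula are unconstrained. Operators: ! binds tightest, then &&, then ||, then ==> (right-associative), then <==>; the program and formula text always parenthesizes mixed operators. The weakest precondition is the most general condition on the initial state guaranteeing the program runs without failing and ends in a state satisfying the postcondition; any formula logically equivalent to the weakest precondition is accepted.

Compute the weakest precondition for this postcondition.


Working backward. After the program, the postcondition w + 3 > w + 3*w - 8 || 3*acc <= acc - 3*p must hold; in canonical form it is 3*w < 11 || 2*acc + 3*p <= 0.
Before w := m: 3*m < 11 || 2*acc + 3*p <= 0
Before w := acc - 7: 3*m < 11 || 2*acc + 3*p <= 0
Answer: WP = 3*m < 11 || 2*acc + 3*p <= 0


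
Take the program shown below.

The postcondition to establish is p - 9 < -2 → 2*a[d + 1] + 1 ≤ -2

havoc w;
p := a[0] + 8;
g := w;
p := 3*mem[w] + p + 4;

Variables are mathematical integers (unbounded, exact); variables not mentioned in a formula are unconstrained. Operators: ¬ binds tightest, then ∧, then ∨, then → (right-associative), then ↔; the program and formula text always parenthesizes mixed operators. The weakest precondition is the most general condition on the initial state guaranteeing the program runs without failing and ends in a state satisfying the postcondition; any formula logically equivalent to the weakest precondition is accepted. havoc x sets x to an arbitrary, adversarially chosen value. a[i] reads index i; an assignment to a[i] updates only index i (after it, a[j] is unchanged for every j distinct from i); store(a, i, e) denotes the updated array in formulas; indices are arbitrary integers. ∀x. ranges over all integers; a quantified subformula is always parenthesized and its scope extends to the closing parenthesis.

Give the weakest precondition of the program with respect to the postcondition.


Working backward. After the program, the postcondition p - 9 < -2 → 2*a[d + 1] + 1 ≤ -2 must hold; in canonical form it is p < 7 → 2*a[d + 1] ≤ -3.
Before p := 3*mem[w] + p + 4: 3*mem[w] + p < 3 → 2*a[d + 1] ≤ -3
Before g := w: 3*mem[w] + p < 3 → 2*a[d + 1] ≤ -3
Before p := a[0] + 8: a[0] + 3*mem[w] < -5 → 2*a[d + 1] ≤ -3
Before havoc w: ∀w_1. (a[0] + 3*mem[w_1] < -5 → 2*a[d + 1] ≤ -3)
Answer: WP = ∀w_1. (a[0] + 3*mem[w_1] < -5 → 2*a[d + 1] ≤ -3)


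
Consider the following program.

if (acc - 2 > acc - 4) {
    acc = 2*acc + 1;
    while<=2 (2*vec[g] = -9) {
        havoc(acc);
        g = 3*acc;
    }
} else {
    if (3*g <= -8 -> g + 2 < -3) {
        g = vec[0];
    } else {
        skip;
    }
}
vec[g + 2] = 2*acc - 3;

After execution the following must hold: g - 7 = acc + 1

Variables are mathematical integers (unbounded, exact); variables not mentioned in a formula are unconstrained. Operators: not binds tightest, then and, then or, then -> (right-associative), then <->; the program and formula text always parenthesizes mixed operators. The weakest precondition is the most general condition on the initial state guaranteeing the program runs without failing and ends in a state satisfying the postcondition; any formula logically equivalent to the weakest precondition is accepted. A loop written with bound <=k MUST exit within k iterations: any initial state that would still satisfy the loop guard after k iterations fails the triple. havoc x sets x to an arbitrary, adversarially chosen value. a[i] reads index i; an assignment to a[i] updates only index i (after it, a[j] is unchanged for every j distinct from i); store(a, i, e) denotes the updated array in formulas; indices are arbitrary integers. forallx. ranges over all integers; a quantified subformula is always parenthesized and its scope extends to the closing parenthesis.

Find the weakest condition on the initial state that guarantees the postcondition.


Working backward. After the program, the postcondition g - 7 = acc + 1 must hold; in canonical form it is g = acc + 8.
Before vec[g + 2] := 2*acc - 3: g = acc + 8
Then branch requires (2*vec[g] = -9 -> (forall acc_2. ((2*vec[3*acc_2] = -9 -> (forall acc_1. ((not (2*vec[3*acc_1] = -9)) and 2*acc_1 = 8))) and ((not (2*vec[3*acc_2] = -9)) -> 2*acc_2 = 8)))) and ((not (2*vec[g] = -9)) -> g = 2*acc + 9); else branch requires ((3*g <= -8 -> g < -5) -> vec[0] = acc + 8) and ((not (3*g <= -8 -> g < -5)) -> g = acc + 8).
Before the if: (2*vec[g] = -9 -> (forall acc_2. ((2*vec[3*acc_2] = -9 -> (forall acc_1. ((not (2*vec[3*acc_1] = -9)) and 2*acc_1 = 8))) and ((not (2*vec[3*acc_2] = -9)) -> 2*acc_2 = 8)))) and ((not (2*vec[g] = -9)) -> g = 2*acc + 9)
Answer: WP = (2*vec[g] = -9 -> (forall acc_2. ((2*vec[3*acc_2] = -9 -> (forall acc_1. ((not (2*vec[3*acc_1] = -9)) and 2*acc_1 = 8))) and ((not (2*vec[3*acc_2] = -9)) -> 2*acc_2 = 8)))) and ((not (2*vec[g] = -9)) -> g = 2*acc + 9)


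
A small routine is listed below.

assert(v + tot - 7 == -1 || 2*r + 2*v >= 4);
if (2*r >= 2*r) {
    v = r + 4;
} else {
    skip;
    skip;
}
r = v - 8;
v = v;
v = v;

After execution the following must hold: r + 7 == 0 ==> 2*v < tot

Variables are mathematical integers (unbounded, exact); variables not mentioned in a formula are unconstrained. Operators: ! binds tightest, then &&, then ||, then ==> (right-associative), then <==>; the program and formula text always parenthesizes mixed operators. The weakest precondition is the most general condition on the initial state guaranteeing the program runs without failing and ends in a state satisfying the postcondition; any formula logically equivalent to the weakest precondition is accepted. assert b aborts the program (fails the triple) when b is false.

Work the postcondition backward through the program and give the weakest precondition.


Working backward. After the program, the postcondition r + 7 == 0 ==> 2*v < tot must hold; in canonical form it is r == -7 ==> 2*v < tot.
Before v := v: r == -7 ==> 2*v < tot
Before v := v: r == -7 ==> 2*v < tot
Before r := v - 8: v == 1 ==> 2*v < tot
Then branch requires r == -3 ==> 2*r < tot - 8; else branch requires v == 1 ==> 2*v < tot.
Before the if: r == -3 ==> 2*r < tot - 8
Before assert v + tot - 7 == -1 || 2*r + 2*v >= 4: (tot + v == 6 || 2*r + 2*v >= 4) && (r == -3 ==> 2*r < tot - 8)
Answer: WP = (tot + v == 6 || 2*r + 2*v >= 4) && (r == -3 ==> 2*r < tot - 8)


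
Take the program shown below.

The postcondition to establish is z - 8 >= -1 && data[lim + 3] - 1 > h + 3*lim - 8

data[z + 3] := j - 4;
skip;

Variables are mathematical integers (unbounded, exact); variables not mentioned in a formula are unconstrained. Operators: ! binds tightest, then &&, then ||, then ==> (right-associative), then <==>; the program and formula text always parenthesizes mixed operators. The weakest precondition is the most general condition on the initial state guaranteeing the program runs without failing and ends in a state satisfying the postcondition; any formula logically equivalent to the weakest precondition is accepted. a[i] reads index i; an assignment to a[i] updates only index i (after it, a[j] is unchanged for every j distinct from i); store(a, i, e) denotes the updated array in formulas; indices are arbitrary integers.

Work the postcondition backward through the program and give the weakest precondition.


Working backward. After the program, the postcondition z - 8 >= -1 && data[lim + 3] - 1 > h + 3*lim - 8 must hold; in canonical form it is z >= 7 && data[lim + 3] > h + 3*lim - 7.
Before skip: z >= 7 && data[lim + 3] > h + 3*lim - 7
Before data[z + 3] := j - 4: z >= 7 && store(data, z + 3, j - 4)[lim + 3] > h + 3*lim - 7
Answer: WP = z >= 7 && store(data, z + 3, j - 4)[lim + 3] > h + 3*lim - 7


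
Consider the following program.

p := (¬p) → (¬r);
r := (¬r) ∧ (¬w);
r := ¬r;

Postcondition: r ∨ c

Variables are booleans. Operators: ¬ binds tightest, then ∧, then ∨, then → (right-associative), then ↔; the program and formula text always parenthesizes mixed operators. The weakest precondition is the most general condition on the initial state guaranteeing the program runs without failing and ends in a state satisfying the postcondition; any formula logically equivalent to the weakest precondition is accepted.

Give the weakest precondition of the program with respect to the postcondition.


Working backward. After the program, r ∨ c must hold.
Before r := ¬r: (¬r) ∨ c
Before r := (¬r) ∧ (¬w): (¬((¬r) ∧ (¬w))) ∨ c
Before p := (¬p) → (¬r): (¬((¬r) ∧ (¬w))) ∨ c
Answer: WP = (¬((¬r) ∧ (¬w))) ∨ c


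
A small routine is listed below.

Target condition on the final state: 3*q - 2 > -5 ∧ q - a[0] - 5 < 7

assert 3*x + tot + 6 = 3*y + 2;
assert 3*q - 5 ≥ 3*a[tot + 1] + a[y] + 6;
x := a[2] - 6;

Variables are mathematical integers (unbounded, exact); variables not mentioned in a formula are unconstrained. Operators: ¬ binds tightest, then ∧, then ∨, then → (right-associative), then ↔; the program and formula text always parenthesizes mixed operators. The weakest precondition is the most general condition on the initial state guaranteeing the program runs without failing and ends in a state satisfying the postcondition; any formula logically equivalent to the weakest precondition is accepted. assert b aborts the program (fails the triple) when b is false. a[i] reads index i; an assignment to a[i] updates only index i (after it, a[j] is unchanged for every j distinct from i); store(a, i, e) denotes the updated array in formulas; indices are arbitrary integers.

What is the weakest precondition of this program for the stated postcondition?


Working backward. After the program, the postcondition 3*q - 2 > -5 ∧ q - a[0] - 5 < 7 must hold; in canonical form it is 3*q > -3 ∧ q < a[0] + 12.
Before x := a[2] - 6: 3*q > -3 ∧ q < a[0] + 12
Before assert 3*q - 5 ≥ 3*a[tot + 1] + a[y] + 6: 3*q ≥ 3*a[tot + 1] + a[y] + 11 ∧ 3*q > -3 ∧ q < a[0] + 12
Before assert 3*x + tot + 6 = 3*y + 2: tot + 3*x = 3*y - 4 ∧ 3*q ≥ 3*a[tot + 1] + a[y] + 11 ∧ 3*q > -3 ∧ q < a[0] + 12
Answer: WP = tot + 3*x = 3*y - 4 ∧ 3*q ≥ 3*a[tot + 1] + a[y] + 11 ∧ 3*q > -3 ∧ q < a[0] + 12


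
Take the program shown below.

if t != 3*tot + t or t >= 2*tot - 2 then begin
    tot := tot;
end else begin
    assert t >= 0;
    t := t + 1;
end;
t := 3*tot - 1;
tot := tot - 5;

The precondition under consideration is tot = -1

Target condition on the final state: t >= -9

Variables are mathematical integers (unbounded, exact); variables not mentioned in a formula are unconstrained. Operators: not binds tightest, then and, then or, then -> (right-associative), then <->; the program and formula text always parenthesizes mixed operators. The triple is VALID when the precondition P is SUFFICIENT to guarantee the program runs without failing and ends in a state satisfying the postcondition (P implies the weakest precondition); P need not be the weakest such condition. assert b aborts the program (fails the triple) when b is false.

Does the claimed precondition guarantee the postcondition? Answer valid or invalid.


Working backward. After the program, t >= -9 must hold.
Before tot := tot - 5: t >= -9
Before t := 3*tot - 1: 3*tot >= -8
Then branch requires 3*tot >= -8; else branch requires t >= 0 and 3*tot >= -8.
Before the if: ((3*tot != 0 or t >= 2*tot - 2) -> 3*tot >= -8) and ((not (3*tot != 0 or t >= 2*tot - 2)) -> (t >= 0 and 3*tot >= -8))
The weakest precondition is ((3*tot != 0 or t >= 2*tot - 2) -> 3*tot >= -8) and ((not (3*tot != 0 or t >= 2*tot - 2)) -> (t >= 0 and 3*tot >= -8)).
Check whether tot = -1 implies it.
Every state satisfying the precondition satisfies the weakest precondition: the implication holds.
Answer: valid


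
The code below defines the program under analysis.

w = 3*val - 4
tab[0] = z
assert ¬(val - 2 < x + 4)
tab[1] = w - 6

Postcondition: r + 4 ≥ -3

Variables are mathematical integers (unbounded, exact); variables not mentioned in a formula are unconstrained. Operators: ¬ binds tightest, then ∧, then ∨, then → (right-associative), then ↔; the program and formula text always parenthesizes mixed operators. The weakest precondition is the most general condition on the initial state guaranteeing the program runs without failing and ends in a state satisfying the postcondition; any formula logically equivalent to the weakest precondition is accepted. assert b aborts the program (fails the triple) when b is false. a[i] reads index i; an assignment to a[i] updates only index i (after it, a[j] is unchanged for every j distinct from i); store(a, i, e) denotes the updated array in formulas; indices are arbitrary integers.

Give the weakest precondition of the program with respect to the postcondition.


Working backward. After the program, the postcondition r + 4 ≥ -3 must hold; in canonical form it is r ≥ -7.
Before tab[1] := w - 6: r ≥ -7
Before assert ¬(val - 2 < x + 4): (¬(val < x + 6)) ∧ r ≥ -7
Before tab[0] := z: (¬(val < x + 6)) ∧ r ≥ -7
Before w := 3*val - 4: (¬(val < x + 6)) ∧ r ≥ -7
Answer: WP = (¬(val < x + 6)) ∧ r ≥ -7


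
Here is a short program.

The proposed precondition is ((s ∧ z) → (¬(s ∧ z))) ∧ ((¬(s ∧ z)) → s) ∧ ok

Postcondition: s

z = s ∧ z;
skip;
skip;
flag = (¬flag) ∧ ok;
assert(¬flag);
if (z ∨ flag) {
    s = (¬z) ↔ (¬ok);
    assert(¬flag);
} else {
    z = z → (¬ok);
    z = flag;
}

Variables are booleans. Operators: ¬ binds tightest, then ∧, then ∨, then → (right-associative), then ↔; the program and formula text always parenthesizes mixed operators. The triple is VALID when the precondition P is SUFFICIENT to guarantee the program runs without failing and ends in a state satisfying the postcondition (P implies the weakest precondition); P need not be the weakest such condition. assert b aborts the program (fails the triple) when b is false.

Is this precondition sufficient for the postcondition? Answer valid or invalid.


Working backward. After the program, s must hold.
Then branch requires (¬flag) ∧ ((¬z) ↔ (¬ok)); else branch requires s.
Before the if: ((z ∨ flag) → ((¬flag) ∧ ((¬z) ↔ (¬ok)))) ∧ ((¬(z ∨ flag)) → s)
Before assert ¬flag: (¬flag) ∧ ((z ∨ flag) → ((¬flag) ∧ ((¬z) ↔ (¬ok)))) ∧ ((¬(z ∨ flag)) → s)
Before flag := (¬flag) ∧ ok: (¬((¬flag) ∧ ok)) ∧ ((z ∨ ((¬flag) ∧ ok)) → ((¬((¬flag) ∧ ok)) ∧ ((¬z) ↔ (¬ok)))) ∧ ((¬(z ∨ ((¬flag) ∧ ok))) → s)
Before skip: (¬((¬flag) ∧ ok)) ∧ ((z ∨ ((¬flag) ∧ ok)) → ((¬((¬flag) ∧ ok)) ∧ ((¬z) ↔ (¬ok)))) ∧ ((¬(z ∨ ((¬flag) ∧ ok))) → s)
Before skip: (¬((¬flag) ∧ ok)) ∧ ((z ∨ ((¬flag) ∧ ok)) → ((¬((¬flag) ∧ ok)) ∧ ((¬z) ↔ (¬ok)))) ∧ ((¬(z ∨ ((¬flag) ∧ ok))) → s)
Before z := s ∧ z: (¬((¬flag) ∧ ok)) ∧ (((s ∧ z) ∨ ((¬flag) ∧ ok)) → ((¬((¬flag) ∧ ok)) ∧ ((¬(s ∧ z)) ↔ (¬ok)))) ∧ ((¬((s ∧ z) ∨ ((¬flag) ∧ ok))) → s)
The weakest precondition is (¬((¬flag) ∧ ok)) ∧ (((s ∧ z) ∨ ((¬flag) ∧ ok)) → ((¬((¬flag) ∧ ok)) ∧ ((¬(s ∧ z)) ↔ (¬ok)))) ∧ ((¬((s ∧ z) ∨ ((¬flag) ∧ ok))) → s).
Check whether ((s ∧ z) → (¬(s ∧ z))) ∧ ((¬(s ∧ z)) → s) ∧ ok implies it.
Countermodel: at the initial state flag = false, ok = true, s = true, z = false, the precondition holds but the weakest precondition fails.
Answer: invalid


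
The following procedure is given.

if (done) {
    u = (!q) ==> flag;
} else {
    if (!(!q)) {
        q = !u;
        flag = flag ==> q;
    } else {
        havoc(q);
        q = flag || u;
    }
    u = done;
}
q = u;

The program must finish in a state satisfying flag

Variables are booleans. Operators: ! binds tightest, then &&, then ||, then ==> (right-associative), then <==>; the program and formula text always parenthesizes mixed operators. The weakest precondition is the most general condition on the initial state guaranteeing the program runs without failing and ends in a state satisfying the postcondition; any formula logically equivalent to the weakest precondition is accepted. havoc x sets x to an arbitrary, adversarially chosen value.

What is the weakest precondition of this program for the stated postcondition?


Working backward. After the program, flag must hold.
Before q := u: flag
Then branch requires flag; else branch requires (q ==> (flag ==> (!u))) && ((!q) ==> flag).
Before the if: (done ==> flag) && ((!done) ==> ((q ==> (flag ==> (!u))) && ((!q) ==> flag)))
Answer: WP = (done ==> flag) && ((!done) ==> ((q ==> (flag ==> (!u))) && ((!q) ==> flag)))


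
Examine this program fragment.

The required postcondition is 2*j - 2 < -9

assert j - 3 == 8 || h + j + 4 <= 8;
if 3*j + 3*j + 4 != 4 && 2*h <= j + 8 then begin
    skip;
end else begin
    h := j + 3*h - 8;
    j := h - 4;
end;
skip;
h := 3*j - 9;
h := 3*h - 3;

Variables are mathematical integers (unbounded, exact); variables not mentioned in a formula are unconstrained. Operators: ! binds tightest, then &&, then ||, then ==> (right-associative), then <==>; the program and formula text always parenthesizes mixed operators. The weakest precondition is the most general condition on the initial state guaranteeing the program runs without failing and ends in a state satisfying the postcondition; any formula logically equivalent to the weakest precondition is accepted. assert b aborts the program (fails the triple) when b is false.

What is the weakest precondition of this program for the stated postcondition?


Working backward. After the program, the postcondition 2*j - 2 < -9 must hold; in canonical form it is 2*j < -7.
Before h := 3*h - 3: 2*j < -7
Before h := 3*j - 9: 2*j < -7
Before skip: 2*j < -7
Then branch requires 2*j < -7; else branch requires 6*h + 2*j < 17.
Before the if: ((6*j != 0 && 2*h <= j + 8) ==> 2*j < -7) && ((!(6*j != 0 && 2*h <= j + 8)) ==> 6*h + 2*j < 17)
Before assert j - 3 == 8 || h + j + 4 <= 8: (j == 11 || h + j <= 4) && ((6*j != 0 && 2*h <= j + 8) ==> 2*j < -7) && ((!(6*j != 0 && 2*h <= j + 8)) ==> 6*h + 2*j < 17)
Answer: WP = (j == 11 || h + j <= 4) && ((6*j != 0 && 2*h <= j + 8) ==> 2*j < -7) && ((!(6*j != 0 && 2*h <= j + 8)) ==> 6*h + 2*j < 17)


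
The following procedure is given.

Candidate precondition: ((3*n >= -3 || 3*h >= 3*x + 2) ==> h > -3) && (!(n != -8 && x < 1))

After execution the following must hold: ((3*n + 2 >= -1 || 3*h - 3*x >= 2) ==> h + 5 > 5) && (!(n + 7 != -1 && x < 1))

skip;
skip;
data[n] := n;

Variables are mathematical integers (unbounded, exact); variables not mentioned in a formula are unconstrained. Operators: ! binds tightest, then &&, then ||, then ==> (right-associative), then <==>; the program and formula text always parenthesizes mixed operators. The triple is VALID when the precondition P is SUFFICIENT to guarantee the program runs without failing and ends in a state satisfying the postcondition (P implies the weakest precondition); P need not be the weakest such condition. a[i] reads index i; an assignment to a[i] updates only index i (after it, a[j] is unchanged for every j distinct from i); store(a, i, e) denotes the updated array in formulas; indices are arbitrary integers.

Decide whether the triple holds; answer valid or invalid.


Working backward. After the program, the postcondition ((3*n + 2 >= -1 || 3*h - 3*x >= 2) ==> h + 5 > 5) && (!(n + 7 != -1 && x < 1)) must hold; in canonical form it is ((3*n >= -3 || 3*h >= 3*x + 2) ==> h > 0) && (!(n != -8 && x < 1)).
Before data[n] := n: ((3*n >= -3 || 3*h >= 3*x + 2) ==> h > 0) && (!(n != -8 && x < 1))
Before skip: ((3*n >= -3 || 3*h >= 3*x + 2) ==> h > 0) && (!(n != -8 && x < 1))
Before skip: ((3*n >= -3 || 3*h >= 3*x + 2) ==> h > 0) && (!(n != -8 && x < 1))
The weakest precondition is ((3*n >= -3 || 3*h >= 3*x + 2) ==> h > 0) && (!(n != -8 && x < 1)).
Check whether ((3*n >= -3 || 3*h >= 3*x + 2) ==> h > -3) && (!(n != -8 && x < 1)) implies it.
Countermodel: at the initial state h = 0, n = 0, x = 1, the precondition holds but the weakest precondition fails.
Answer: invalid


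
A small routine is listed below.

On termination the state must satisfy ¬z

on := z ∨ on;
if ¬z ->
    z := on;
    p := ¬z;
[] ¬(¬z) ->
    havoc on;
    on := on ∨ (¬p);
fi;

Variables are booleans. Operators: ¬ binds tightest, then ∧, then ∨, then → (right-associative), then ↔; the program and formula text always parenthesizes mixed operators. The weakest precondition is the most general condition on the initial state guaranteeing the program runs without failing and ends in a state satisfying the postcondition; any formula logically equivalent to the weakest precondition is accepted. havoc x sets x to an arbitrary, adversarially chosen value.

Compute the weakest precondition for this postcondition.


Working backward. After the program, ¬z must hold.
Then branch requires ¬on; else branch requires ¬z.
Before the if: ((¬z) → (¬on)) ∧ (z → (¬z))
Before on := z ∨ on: ((¬z) → (¬(z ∨ on))) ∧ (z → (¬z))
Answer: WP = ((¬z) → (¬(z ∨ on))) ∧ (z → (¬z))


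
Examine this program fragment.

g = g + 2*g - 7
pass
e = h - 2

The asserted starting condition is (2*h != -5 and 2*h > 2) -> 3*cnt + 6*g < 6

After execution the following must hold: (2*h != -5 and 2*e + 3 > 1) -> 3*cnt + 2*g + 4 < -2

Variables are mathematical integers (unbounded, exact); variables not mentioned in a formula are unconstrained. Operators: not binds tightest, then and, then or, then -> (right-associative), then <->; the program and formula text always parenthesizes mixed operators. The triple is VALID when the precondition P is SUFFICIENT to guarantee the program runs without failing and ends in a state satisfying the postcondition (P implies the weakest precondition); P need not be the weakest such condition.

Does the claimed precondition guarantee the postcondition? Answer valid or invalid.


Working backward. After the program, the postcondition (2*h != -5 and 2*e + 3 > 1) -> 3*cnt + 2*g + 4 < -2 must hold; in canonical form it is (2*h != -5 and 2*e > -2) -> 3*cnt + 2*g < -6.
Before e := h - 2: (2*h != -5 and 2*h > 2) -> 3*cnt + 2*g < -6
Before skip: (2*h != -5 and 2*h > 2) -> 3*cnt + 2*g < -6
Before g := g + 2*g - 7: (2*h != -5 and 2*h > 2) -> 3*cnt + 6*g < 8
The weakest precondition is (2*h != -5 and 2*h > 2) -> 3*cnt + 6*g < 8.
Check whether (2*h != -5 and 2*h > 2) -> 3*cnt + 6*g < 6 implies it.
Every state satisfying the precondition satisfies the weakest precondition: the implication holds.
Answer: valid


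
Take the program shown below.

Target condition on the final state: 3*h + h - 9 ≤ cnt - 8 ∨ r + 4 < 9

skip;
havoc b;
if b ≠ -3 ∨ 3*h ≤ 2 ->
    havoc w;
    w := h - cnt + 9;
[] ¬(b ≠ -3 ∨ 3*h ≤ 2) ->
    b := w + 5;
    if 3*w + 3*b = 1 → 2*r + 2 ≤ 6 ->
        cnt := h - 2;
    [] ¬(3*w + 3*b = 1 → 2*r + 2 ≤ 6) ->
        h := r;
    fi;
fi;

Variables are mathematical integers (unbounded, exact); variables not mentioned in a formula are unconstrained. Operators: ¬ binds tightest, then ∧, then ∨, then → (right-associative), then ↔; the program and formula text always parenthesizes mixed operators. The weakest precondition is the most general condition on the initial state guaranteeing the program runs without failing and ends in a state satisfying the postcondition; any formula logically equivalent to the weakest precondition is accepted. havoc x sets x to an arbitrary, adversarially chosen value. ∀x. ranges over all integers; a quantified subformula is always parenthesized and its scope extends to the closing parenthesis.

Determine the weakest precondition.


Working backward. After the program, the postcondition 3*h + h - 9 ≤ cnt - 8 ∨ r + 4 < 9 must hold; in canonical form it is 4*h ≤ cnt + 1 ∨ r < 5.
Then branch requires 4*h ≤ cnt + 1 ∨ r < 5; else branch requires ((6*w = -14 → 2*r ≤ 4) → (3*h ≤ -1 ∨ r < 5)) ∧ ((¬(6*w = -14 → 2*r ≤ 4)) → (4*r ≤ cnt + 1 ∨ r < 5)).
Before the if: ((b ≠ -3 ∨ 3*h ≤ 2) → (4*h ≤ cnt + 1 ∨ r < 5)) ∧ ((¬(b ≠ -3 ∨ 3*h ≤ 2)) → (((6*w = -14 → 2*r ≤ 4) → (3*h ≤ -1 ∨ r < 5)) ∧ ((¬(6*w = -14 → 2*r ≤ 4)) → (4*r ≤ cnt + 1 ∨ r < 5))))
Before havoc b: ∀b_1. (((b_1 ≠ -3 ∨ 3*h ≤ 2) → (4*h ≤ cnt + 1 ∨ r < 5)) ∧ ((¬(b_1 ≠ -3 ∨ 3*h ≤ 2)) → (((6*w = -14 → 2*r ≤ 4) → (3*h ≤ -1 ∨ r < 5)) ∧ ((¬(6*w = -14 → 2*r ≤ 4)) → (4*r ≤ cnt + 1 ∨ r < 5)))))
Before skip: ∀b_1. (((b_1 ≠ -3 ∨ 3*h ≤ 2) → (4*h ≤ cnt + 1 ∨ r < 5)) ∧ ((¬(b_1 ≠ -3 ∨ 3*h ≤ 2)) → (((6*w = -14 → 2*r ≤ 4) → (3*h ≤ -1 ∨ r < 5)) ∧ ((¬(6*w = -14 → 2*r ≤ 4)) → (4*r ≤ cnt + 1 ∨ r < 5)))))
Answer: WP = ∀b_1. (((b_1 ≠ -3 ∨ 3*h ≤ 2) → (4*h ≤ cnt + 1 ∨ r < 5)) ∧ ((¬(b_1 ≠ -3 ∨ 3*h ≤ 2)) → (((6*w = -14 → 2*r ≤ 4) → (3*h ≤ -1 ∨ r < 5)) ∧ ((¬(6*w = -14 → 2*r ≤ 4)) → (4*r ≤ cnt + 1 ∨ r < 5)))))


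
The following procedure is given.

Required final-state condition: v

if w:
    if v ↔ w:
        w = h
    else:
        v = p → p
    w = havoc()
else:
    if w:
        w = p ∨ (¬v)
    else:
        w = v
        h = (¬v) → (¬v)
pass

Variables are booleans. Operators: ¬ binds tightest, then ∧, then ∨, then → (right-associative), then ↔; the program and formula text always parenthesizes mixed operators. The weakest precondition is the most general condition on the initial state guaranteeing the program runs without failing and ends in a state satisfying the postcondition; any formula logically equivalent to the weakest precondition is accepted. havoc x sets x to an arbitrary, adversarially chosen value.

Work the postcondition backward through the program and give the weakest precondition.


Working backward. After the program, v must hold.
Before skip: v
Then branch requires (v ↔ w) → v; else branch requires (w → v) ∧ ((¬w) → v).
Before the if: (w → ((v ↔ w) → v)) ∧ ((¬w) → ((w → v) ∧ ((¬w) → v)))
Answer: WP = (w → ((v ↔ w) → v)) ∧ ((¬w) → ((w → v) ∧ ((¬w) → v)))


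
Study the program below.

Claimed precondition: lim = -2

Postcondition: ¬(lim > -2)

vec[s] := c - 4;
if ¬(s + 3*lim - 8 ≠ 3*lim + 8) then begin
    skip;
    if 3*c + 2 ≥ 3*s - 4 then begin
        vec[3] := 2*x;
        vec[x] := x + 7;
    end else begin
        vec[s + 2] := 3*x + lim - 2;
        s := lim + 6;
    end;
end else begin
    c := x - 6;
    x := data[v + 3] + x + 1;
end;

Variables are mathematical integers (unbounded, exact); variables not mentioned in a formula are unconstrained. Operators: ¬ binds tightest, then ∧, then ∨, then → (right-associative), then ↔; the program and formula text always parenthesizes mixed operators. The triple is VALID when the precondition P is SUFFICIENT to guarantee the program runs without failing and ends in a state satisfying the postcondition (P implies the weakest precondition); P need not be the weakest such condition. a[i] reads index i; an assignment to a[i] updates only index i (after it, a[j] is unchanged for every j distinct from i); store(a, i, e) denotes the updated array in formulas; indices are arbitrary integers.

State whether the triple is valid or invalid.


Working backward. After the program, ¬(lim > -2) must hold.
Then branch requires (3*c ≥ 3*s - 6 → (¬(lim > -2))) ∧ ((¬(3*c ≥ 3*s - 6)) → (¬(lim > -2))); else branch requires ¬(lim > -2).
Before the if: ((¬(s ≠ 16)) → ((3*c ≥ 3*s - 6 → (¬(lim > -2))) ∧ ((¬(3*c ≥ 3*s - 6)) → (¬(lim > -2))))) ∧ (s ≠ 16 → (¬(lim > -2)))
Before vec[s] := c - 4: ((¬(s ≠ 16)) → ((3*c ≥ 3*s - 6 → (¬(lim > -2))) ∧ ((¬(3*c ≥ 3*s - 6)) → (¬(lim > -2))))) ∧ (s ≠ 16 → (¬(lim > -2)))
The weakest precondition is ((¬(s ≠ 16)) → ((3*c ≥ 3*s - 6 → (¬(lim > -2))) ∧ ((¬(3*c ≥ 3*s - 6)) → (¬(lim > -2))))) ∧ (s ≠ 16 → (¬(lim > -2))).
Check whether lim = -2 implies it.
Every state satisfying the precondition satisfies the weakest precondition: the implication holds.
Answer: valid


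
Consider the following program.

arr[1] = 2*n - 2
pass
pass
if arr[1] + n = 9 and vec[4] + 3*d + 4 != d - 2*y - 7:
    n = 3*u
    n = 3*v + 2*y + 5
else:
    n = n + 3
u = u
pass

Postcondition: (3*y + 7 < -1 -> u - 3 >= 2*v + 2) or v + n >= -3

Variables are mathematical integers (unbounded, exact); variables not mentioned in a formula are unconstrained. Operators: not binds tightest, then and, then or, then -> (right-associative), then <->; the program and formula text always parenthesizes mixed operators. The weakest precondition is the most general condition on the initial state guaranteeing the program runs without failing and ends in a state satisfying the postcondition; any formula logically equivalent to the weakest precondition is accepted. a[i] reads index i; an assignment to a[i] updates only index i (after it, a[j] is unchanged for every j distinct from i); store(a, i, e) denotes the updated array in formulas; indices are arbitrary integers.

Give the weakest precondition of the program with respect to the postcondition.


Working backward. After the program, the postcondition (3*y + 7 < -1 -> u - 3 >= 2*v + 2) or v + n >= -3 must hold; in canonical form it is (3*y < -8 -> u >= 2*v + 5) or n + v >= -3.
Before skip: (3*y < -8 -> u >= 2*v + 5) or n + v >= -3
Before u := u: (3*y < -8 -> u >= 2*v + 5) or n + v >= -3
Then branch requires (3*y < -8 -> u >= 2*v + 5) or 4*v + 2*y >= -8; else branch requires (3*y < -8 -> u >= 2*v + 5) or n + v >= -6.
Before the if: ((arr[1] + n = 9 and vec[4] + 2*d + 2*y != -11) -> ((3*y < -8 -> u >= 2*v + 5) or 4*v + 2*y >= -8)) and ((not (arr[1] + n = 9 and vec[4] + 2*d + 2*y != -11)) -> ((3*y < -8 -> u >= 2*v + 5) or n + v >= -6))
Before skip: ((arr[1] + n = 9 and vec[4] + 2*d + 2*y != -11) -> ((3*y < -8 -> u >= 2*v + 5) or 4*v + 2*y >= -8)) and ((not (arr[1] + n = 9 and vec[4] + 2*d + 2*y != -11)) -> ((3*y < -8 -> u >= 2*v + 5) or n + v >= -6))
Before skip: ((arr[1] + n = 9 and vec[4] + 2*d + 2*y != -11) -> ((3*y < -8 -> u >= 2*v + 5) or 4*v + 2*y >= -8)) and ((not (arr[1] + n = 9 and vec[4] + 2*d + 2*y != -11)) -> ((3*y < -8 -> u >= 2*v + 5) or n + v >= -6))
Before arr[1] := 2*n - 2: ((3*n = 11 and vec[4] + 2*d + 2*y != -11) -> ((3*y < -8 -> u >= 2*v + 5) or 4*v + 2*y >= -8)) and ((not (3*n = 11 and vec[4] + 2*d + 2*y != -11)) -> ((3*y < -8 -> u >= 2*v + 5) or n + v >= -6))
Answer: WP = ((3*n = 11 and vec[4] + 2*d + 2*y != -11) -> ((3*y < -8 -> u >= 2*v + 5) or 4*v + 2*y >= -8)) and ((not (3*n = 11 and vec[4] + 2*d + 2*y != -11)) -> ((3*y < -8 -> u >= 2*v + 5) or n + v >= -6))


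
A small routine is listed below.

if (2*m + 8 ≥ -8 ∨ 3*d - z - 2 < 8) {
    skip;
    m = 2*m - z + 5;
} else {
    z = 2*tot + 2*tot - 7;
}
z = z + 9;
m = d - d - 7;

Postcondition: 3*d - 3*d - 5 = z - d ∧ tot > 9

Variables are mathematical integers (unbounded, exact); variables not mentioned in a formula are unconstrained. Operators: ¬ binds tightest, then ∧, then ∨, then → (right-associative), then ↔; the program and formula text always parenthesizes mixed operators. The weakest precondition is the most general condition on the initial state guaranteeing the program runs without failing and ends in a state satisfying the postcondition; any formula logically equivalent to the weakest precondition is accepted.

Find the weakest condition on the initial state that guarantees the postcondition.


Working backward. After the program, the postcondition 3*d - 3*d - 5 = z - d ∧ tot > 9 must hold; in canonical form it is d = z + 5 ∧ tot > 9.
Before m := d - d - 7: d = z + 5 ∧ tot > 9
Before z := z + 9: d = z + 14 ∧ tot > 9
Then branch requires d = z + 14 ∧ tot > 9; else branch requires d = 4*tot + 7 ∧ tot > 9.
Before the if: ((2*m ≥ -16 ∨ 3*d < z + 10) → (d = z + 14 ∧ tot > 9)) ∧ ((¬(2*m ≥ -16 ∨ 3*d < z + 10)) → (d = 4*tot + 7 ∧ tot > 9))
Answer: WP = ((2*m ≥ -16 ∨ 3*d < z + 10) → (d = z + 14 ∧ tot > 9)) ∧ ((¬(2*m ≥ -16 ∨ 3*d < z + 10)) → (d = 4*tot + 7 ∧ tot > 9))


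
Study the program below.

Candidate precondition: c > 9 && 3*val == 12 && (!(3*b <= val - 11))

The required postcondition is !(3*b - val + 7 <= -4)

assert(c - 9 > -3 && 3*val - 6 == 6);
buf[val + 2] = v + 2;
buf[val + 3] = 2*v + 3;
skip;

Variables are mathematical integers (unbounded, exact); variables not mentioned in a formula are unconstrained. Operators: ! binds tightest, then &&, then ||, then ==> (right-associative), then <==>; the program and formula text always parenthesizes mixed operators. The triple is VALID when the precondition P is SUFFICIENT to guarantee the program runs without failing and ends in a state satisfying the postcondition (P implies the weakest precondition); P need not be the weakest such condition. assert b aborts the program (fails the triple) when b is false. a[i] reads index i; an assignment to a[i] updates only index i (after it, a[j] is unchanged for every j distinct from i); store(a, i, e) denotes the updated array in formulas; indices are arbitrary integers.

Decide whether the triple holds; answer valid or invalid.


Working backward. After the program, the postcondition !(3*b - val + 7 <= -4) must hold; in canonical form it is !(3*b <= val - 11).
Before skip: !(3*b <= val - 11)
Before buf[val + 3] := 2*v + 3: !(3*b <= val - 11)
Before buf[val + 2] := v + 2: !(3*b <= val - 11)
Before assert c - 9 > -3 && 3*val - 6 == 6: c > 6 && 3*val == 12 && (!(3*b <= val - 11))
The weakest precondition is c > 6 && 3*val == 12 && (!(3*b <= val - 11)).
Check whether c > 9 && 3*val == 12 && (!(3*b <= val - 11)) implies it.
Every state satisfying the precondition satisfies the weakest precondition: the implication holds.
Answer: valid
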